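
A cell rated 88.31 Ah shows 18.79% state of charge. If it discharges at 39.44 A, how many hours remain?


Step 1: remaining = SOC/100 * C_total = 18.79/100 * 88.31 = 16.593 Ah
Step 2: t = remaining / I = 16.593 / 39.44 = 0.4207 hr

0.4207 hr


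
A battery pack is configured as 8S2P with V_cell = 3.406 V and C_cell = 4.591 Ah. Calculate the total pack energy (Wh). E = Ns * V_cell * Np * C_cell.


V_pack = 8 * 3.406 = 27.248 V
C_pack = 2 * 4.591 = 9.182 Ah
E = V_pack * C_pack = 27.248 * 9.182 = 250.2 Wh

250.2 Wh


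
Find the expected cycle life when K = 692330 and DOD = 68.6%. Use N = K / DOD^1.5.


Step 1: DOD^1.5 = 68.6^1.5 = 568.18
Step 2: N = 692330 / 568.18 = 1219 cycles

1219 cycles


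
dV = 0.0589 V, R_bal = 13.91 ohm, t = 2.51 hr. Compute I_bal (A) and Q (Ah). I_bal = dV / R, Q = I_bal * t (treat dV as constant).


First, Ohm's law: I_bal = 0.0589 V / 13.91 ohm = 0.0042344 A
Then Q = I * t = 0.0042344 A * 2.51 hr = 0.01063 Ah

I=0.0042344 A, Q=0.01063 Ah


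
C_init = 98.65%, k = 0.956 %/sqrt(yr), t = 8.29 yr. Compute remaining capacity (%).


Step 1: sqrt(8.29 yr) = 2.8792
Step 2: drop = 0.956 * 2.8792 = 2.7525
Step 3: C_final = 98.65 - 2.7525 = 95.90%

95.90%


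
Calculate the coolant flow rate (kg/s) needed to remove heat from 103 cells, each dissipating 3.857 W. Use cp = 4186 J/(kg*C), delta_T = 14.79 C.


Step 1: Total heat Q = 103 * 3.857 W = 397.27 W
Step 2: denom = cp * dT = 4186 * 14.79 = 61911
Step 3: m_dot = 397.27 / 61911 = 0.006417 kg/s

0.006417 kg/s


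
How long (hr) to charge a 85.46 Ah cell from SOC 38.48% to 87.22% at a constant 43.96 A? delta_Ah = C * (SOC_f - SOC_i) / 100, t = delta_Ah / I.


Step 1: dSOC = 87.22% - 38.48% = 48.74%
Step 2: delta_Ah = 85.46 * 48.74 / 100 = 41.653 Ah
Step 3: t = 41.653 / 43.96 = 0.9475 hr

0.9475 hr


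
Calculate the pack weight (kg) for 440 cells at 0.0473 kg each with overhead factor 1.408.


Cell mass sum = 440 * 0.0473 = 20.812 kg
With overhead 1.408: m_pack = 20.812 * 1.408 = 29.30 kg

29.30 kg


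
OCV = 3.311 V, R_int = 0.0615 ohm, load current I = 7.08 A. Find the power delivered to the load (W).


Step 1: V_terminal = OCV - I*R = 3.311 - 7.08 * 0.0615 = 2.8756 V
Step 2: P_out = V_terminal * I = 2.8756 * 7.08 = 20.36 W

20.36 W


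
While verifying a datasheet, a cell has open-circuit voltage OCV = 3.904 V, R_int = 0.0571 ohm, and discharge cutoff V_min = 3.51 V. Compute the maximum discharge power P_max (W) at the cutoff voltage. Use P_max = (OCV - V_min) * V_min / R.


P_max = (OCV - V_min) * V_min / R = (3.904 - 3.51) * 3.51 / 0.0571 = 0.394 * 3.51 / 0.0571 = 24.22 W

24.22 W


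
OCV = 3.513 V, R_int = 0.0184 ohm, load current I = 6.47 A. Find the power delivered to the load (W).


Step 1: V_terminal = OCV - I*R = 3.513 - 6.47 * 0.0184 = 3.394 V
Step 2: P_out = V_terminal * I = 3.394 * 6.47 = 21.96 W

21.96 W


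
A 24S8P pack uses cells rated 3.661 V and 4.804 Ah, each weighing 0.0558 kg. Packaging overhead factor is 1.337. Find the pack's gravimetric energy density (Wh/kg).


Step 1: V_pack = 24 * 3.661 = 87.864 V
Step 2: C_pack = 8 * 4.804 = 38.432 Ah
Step 3: E_pack = V_pack * C_pack = 87.864 * 38.432 = 3376.8 Wh
Step 4: m_pack = 24 * 8 * 0.0558 * 1.337 = 14.324 kg
Step 5: ED = E_pack / m_pack = 3376.8 / 14.324 = 235.7 Wh/kg

235.7 Wh/kg


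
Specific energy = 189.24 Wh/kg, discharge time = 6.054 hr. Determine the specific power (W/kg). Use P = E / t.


Specific power = 189.24 Wh/kg / 6.054 hr = 31.26 W/kg

31.26 W/kg


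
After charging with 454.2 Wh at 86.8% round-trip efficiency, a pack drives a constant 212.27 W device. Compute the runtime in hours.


Step 1: E_discharge = eta/100 * E_charge = 86.8/100 * 454.2 = 394.25 Wh
Step 2: t = E_discharge / P = 394.25 / 212.27 = 1.857 hr

1.857 hr


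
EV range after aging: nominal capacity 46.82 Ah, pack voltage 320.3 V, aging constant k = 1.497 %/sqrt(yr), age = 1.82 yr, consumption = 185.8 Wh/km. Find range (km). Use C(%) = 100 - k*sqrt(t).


Step 1: capacity retention = 100 - 1.497 * sqrt(1.82) = 100 - 1.497 * 1.3491 = 97.98%
Step 2: C_now = 46.82 * 97.98/100 = 45.874 Ah
Step 3: E_pack = V * C_now = 320.3 * 45.874 = 14693 Wh
Step 4: range = E_pack / consumption = 14693 / 185.8 = 79.08 km

79.08 km


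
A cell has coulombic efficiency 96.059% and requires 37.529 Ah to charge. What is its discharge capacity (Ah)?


Q_dis = eta/100 * Q_chg = 96.059/100 * 37.529 = 36.05 Ah

36.05 Ah


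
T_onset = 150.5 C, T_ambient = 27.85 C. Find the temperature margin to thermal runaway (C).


margin = T_onset - T_ambient = 150.5 - 27.85 = 122.65 C

122.65 C


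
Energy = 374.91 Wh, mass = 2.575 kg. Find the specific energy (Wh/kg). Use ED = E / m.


Specific energy = 374.91 Wh / 2.575 kg = 145.6 Wh/kg

145.6 Wh/kg


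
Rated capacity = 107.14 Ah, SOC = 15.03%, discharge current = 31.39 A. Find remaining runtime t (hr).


Step 1: remaining = SOC/100 * C_total = 15.03/100 * 107.14 = 16.103 Ah
Step 2: t = remaining / I = 16.103 / 31.39 = 0.5130 hr

0.5130 hr


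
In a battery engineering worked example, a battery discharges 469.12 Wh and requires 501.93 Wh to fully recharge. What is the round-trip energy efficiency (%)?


Round-trip efficiency = 469.12/501.93 * 100% = 93.46%

93.46%


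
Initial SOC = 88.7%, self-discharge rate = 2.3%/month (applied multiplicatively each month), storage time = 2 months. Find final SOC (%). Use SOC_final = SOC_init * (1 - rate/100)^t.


Monthly retention factor = 1 - 2.3/100 = 0.977
Over 2 months: factor^2 = 0.95453
SOC_final = 88.7 * 0.95453 = 84.67%

84.67%


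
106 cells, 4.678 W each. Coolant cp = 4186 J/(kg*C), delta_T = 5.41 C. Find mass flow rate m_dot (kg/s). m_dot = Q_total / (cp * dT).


Q_total = 106 * 4.678 = 495.87 W
m_dot = Q_total / (cp * dT) = 495.87 / (4186 * 5.41) = 0.02190 kg/s

0.02190 kg/s


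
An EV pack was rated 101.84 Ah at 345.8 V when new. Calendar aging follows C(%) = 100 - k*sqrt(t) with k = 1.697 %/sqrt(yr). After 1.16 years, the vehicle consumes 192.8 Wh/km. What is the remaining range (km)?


Step 1: capacity retention = 100 - 1.697 * sqrt(1.16) = 100 - 1.697 * 1.077 = 98.172%
Step 2: C_now = 101.84 * 98.172/100 = 99.978 Ah
Step 3: E_pack = V * C_now = 345.8 * 99.978 = 34572 Wh
Step 4: range = E_pack / consumption = 34572 / 192.8 = 179.3 km

179.3 km


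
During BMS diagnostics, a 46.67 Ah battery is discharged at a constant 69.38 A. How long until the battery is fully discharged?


Runtime = 46.67 Ah / 69.38 A = 0.6727 hr

0.6727 hr


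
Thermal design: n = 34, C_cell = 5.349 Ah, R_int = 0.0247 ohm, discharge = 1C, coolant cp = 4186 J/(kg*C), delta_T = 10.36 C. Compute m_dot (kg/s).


Step 1: I = 1 * 5.349 = 5.349 A
Step 2: Q_cell = I^2 * R = 5.349^2 * 0.0247 = 0.70671 W
Step 3: Q_total = 34 * 0.70671 = 24.028 W
Step 4: m_dot = Q_total / (cp * dT) = 24.028 / (4186 * 10.36) = 5.541e-04 kg/s

5.541e-04 kg/s


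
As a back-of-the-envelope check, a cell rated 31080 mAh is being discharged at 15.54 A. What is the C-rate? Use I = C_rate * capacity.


Convert: capacity = 31080 mAh = 31.08 Ah
Rearranging: C_rate = 15.54 / 31.08 = 0.5C

0.5C


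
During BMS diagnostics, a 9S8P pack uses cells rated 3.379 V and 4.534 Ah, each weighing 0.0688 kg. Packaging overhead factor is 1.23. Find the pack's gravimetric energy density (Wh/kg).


Step 1: V_pack = 9 * 3.379 = 30.411 V
Step 2: C_pack = 8 * 4.534 = 36.272 Ah
Step 3: E_pack = V_pack * C_pack = 30.411 * 36.272 = 1103.1 Wh
Step 4: m_pack = 9 * 8 * 0.0688 * 1.23 = 6.0929 kg
Step 5: ED = E_pack / m_pack = 1103.1 / 6.0929 = 181.0 Wh/kg

181.0 Wh/kg


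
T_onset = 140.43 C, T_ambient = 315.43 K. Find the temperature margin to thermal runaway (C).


Convert: T_ambient = 315.43 K = 42.28 C
margin = 140.43 - 42.28 = 98.15 C

98.15 C


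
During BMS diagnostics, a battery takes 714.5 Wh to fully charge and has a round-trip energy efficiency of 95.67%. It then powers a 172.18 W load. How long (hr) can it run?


Step 1: E_discharge = eta/100 * E_charge = 95.67/100 * 714.5 = 683.56 Wh
Step 2: t = E_discharge / P = 683.56 / 172.18 = 3.970 hr

3.970 hr


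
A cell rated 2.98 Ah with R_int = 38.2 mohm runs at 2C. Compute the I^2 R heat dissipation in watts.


Convert: R = 38.2 mohm = 0.0382 ohm
Step 1: I = C_rate * capacity = 2 * 2.98 = 5.96 A
Step 2: Q = I^2 * R = 5.96^2 * 0.0382 = 35.522 * 0.0382 = 1.357 W

1.357 W


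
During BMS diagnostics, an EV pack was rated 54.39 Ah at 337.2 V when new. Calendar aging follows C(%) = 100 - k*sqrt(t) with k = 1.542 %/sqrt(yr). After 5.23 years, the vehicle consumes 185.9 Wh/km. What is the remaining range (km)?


Step 1: capacity retention = 100 - 1.542 * sqrt(5.23) = 100 - 1.542 * 2.2869 = 96.474%
Step 2: C_now = 54.39 * 96.474/100 = 52.472 Ah
Step 3: E_pack = V * C_now = 337.2 * 52.472 = 17694 Wh
Step 4: range = E_pack / consumption = 17694 / 185.9 = 95.18 km

95.18 km


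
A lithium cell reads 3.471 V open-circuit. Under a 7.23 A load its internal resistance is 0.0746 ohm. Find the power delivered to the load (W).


Step 1: V_terminal = OCV - I*R = 3.471 - 7.23 * 0.0746 = 2.9316 V
Step 2: P_out = V_terminal * I = 2.9316 * 7.23 = 21.20 W

21.20 W


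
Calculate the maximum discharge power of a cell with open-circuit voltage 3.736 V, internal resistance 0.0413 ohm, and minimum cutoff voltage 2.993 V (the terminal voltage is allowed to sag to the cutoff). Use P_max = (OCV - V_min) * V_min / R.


P_max = (OCV - V_min) * V_min / R = (3.736 - 2.993) * 2.993 / 0.0413 = 0.743 * 2.993 / 0.0413 = 53.85 W

53.85 W


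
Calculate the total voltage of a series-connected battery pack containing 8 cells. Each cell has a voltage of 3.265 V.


Series voltages add: 8 * 3.265 V = 26.12 V

26.12 V


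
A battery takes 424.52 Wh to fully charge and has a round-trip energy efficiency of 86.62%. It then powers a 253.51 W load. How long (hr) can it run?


Step 1: E_discharge = eta/100 * E_charge = 86.62/100 * 424.52 = 367.72 Wh
Step 2: t = E_discharge / P = 367.72 / 253.51 = 1.451 hr

1.451 hr


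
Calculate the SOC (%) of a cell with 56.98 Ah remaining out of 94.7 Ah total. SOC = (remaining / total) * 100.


SOC% = 56.98 / 94.7 * 100 = 60.17%

60.17%


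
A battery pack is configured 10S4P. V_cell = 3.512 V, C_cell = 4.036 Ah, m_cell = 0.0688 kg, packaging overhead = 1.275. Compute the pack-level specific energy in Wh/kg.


Step 1: V_pack = 10 * 3.512 = 35.12 V
Step 2: C_pack = 4 * 4.036 = 16.144 Ah
Step 3: E_pack = V_pack * C_pack = 35.12 * 16.144 = 566.98 Wh
Step 4: m_pack = 10 * 4 * 0.0688 * 1.275 = 3.5088 kg
Step 5: ED = E_pack / m_pack = 566.98 / 3.5088 = 161.6 Wh/kg

161.6 Wh/kg


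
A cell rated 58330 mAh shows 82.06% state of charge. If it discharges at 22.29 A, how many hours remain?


Convert: C_total = 58330 mAh = 58.33 Ah
Step 1: remaining = SOC/100 * C_total = 82.06/100 * 58.33 = 47.866 Ah
Step 2: t = remaining / I = 47.866 / 22.29 = 2.147 hr

2.147 hr


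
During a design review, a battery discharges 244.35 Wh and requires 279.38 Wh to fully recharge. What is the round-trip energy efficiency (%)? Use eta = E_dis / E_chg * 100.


Round-trip efficiency = 244.35/279.38 * 100% = 87.46%

87.46%


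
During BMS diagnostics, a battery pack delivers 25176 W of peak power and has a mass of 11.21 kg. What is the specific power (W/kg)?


Specific power = 25176 W / 11.21 kg = 2246 W/kg

2246 W/kg


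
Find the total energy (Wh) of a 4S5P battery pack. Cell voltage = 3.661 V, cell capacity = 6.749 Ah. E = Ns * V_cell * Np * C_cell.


E = Ns * Vcell * Np * Ccell = 4 * 3.661 * 5 * 6.749 = 494.2 Wh

494.2 Wh


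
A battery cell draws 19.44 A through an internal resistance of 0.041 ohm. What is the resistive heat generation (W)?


I^2 = 377.91
Q = 377.91 * 0.041 = 15.49 W

15.49 W


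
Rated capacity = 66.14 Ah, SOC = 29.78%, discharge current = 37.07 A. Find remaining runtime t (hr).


Step 1: remaining = SOC/100 * C_total = 29.78/100 * 66.14 = 19.696 Ah
Step 2: t = remaining / I = 19.696 / 37.07 = 0.5313 hr

0.5313 hr


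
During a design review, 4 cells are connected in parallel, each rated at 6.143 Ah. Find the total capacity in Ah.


Parallel capacities add: 4 * 6.143 Ah = 24.572 Ah

24.572 Ah


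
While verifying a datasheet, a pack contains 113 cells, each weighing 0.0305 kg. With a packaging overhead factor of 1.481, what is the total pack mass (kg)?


m_pack = n * m_cell * overhead = 113 * 0.0305 * 1.481 = 5.104 kg

5.104 kg


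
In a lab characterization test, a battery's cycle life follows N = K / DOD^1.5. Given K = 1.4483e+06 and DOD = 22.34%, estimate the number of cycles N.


Step 1: DOD^1.5 = 22.34^1.5 = 105.59
Step 2: N = 1.4483e+06 / 105.59 = 13720 cycles

13720 cycles


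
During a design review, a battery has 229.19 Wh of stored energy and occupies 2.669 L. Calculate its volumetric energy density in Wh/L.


Volumetric ED = 229.19 Wh / 2.669 L = 85.87 Wh/L

85.87 Wh/L


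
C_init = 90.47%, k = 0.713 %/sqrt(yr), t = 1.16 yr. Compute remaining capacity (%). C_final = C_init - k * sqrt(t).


sqrt(t) = sqrt(1.16) = 1.077
C_final = 90.47 - 0.713 * 1.077 = 89.70%

89.70%


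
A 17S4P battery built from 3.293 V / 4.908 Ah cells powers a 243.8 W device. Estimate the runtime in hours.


Step 1: E_pack = Ns * V_cell * Np * C_cell = 17 * 3.293 * 4 * 4.908 = 1099 Wh
Step 2: t = E_pack / P = 1099 / 243.8 = 4.508 hr

4.508 hr


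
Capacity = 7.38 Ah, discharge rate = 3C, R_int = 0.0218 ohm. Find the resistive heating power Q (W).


Step 1: I = C_rate * capacity = 3 * 7.38 = 22.14 A
Step 2: Q = I^2 * R = 22.14^2 * 0.0218 = 490.18 * 0.0218 = 10.69 W

10.69 W


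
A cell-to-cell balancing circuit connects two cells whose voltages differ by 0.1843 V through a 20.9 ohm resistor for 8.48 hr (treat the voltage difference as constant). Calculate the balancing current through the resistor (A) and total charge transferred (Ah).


I_bal = dV / R = 0.1843 / 20.9 = 0.0088182 A
Q = I_bal * t = 0.0088182 * 8.48 = 0.07478 Ah

I=0.0088182 A, Q=0.07478 Ah


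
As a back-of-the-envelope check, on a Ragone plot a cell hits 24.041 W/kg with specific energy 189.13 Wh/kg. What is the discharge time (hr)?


t = E / P = 189.13 / 24.041 = 7.867 hr

7.867 hr


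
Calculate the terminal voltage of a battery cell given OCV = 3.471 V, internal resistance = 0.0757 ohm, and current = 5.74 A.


V = OCV - I*R = 3.471 - 5.74 * 0.0757 = 3.036 V

3.036 V


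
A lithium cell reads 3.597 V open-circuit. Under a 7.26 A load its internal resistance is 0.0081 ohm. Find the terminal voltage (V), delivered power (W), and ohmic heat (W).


Step 1: V_terminal = OCV - I*R = 3.597 - 7.26 * 0.0081 = 3.5382 V
Step 2: P_out = V_terminal * I = 3.5382 * 7.26 = 25.69 W
Step 3: Q = I^2 * R = 7.26^2 * 0.0081 = 0.4269 W

V=3.5382 V, P=25.69 W, Q=0.4269 W


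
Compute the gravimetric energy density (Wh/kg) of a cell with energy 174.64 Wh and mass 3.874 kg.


ED = E / m = 174.64 / 3.874 = 45.08 Wh/kg

45.08 Wh/kg


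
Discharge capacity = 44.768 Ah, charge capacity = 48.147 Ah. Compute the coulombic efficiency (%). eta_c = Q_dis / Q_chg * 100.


eta_c = Q_dis / Q_chg * 100 = 44.768 / 48.147 * 100 = 92.98%

92.98%


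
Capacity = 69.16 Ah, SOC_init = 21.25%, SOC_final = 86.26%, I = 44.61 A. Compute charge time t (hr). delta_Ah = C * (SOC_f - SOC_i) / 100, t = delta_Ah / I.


delta_Ah = 69.16 * (86.26 - 21.25) / 100 = 44.961 Ah
t = delta_Ah / I = 44.961 / 44.61 = 1.008 hr

1.008 hr


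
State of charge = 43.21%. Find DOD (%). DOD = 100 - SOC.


DOD = 100 - SOC = 100 - 43.21 = 56.79%

56.79%


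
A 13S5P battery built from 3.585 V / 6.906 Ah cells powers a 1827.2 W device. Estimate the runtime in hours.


Step 1: E_pack = Ns * V_cell * Np * C_cell = 13 * 3.585 * 5 * 6.906 = 1609.3 Wh
Step 2: t = E_pack / P = 1609.3 / 1827.2 = 0.8807 hr

0.8807 hr


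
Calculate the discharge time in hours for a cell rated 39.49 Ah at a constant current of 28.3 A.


t = capacity / current = 39.49 / 28.3 = 1.395 hr

1.395 hr


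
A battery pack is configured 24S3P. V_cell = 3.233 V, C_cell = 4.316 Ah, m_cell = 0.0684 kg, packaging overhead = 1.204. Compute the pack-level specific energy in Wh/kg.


Step 1: V_pack = 24 * 3.233 = 77.592 V
Step 2: C_pack = 3 * 4.316 = 12.948 Ah
Step 3: E_pack = V_pack * C_pack = 77.592 * 12.948 = 1004.7 Wh
Step 4: m_pack = 24 * 3 * 0.0684 * 1.204 = 5.9295 kg
Step 5: ED = E_pack / m_pack = 1004.7 / 5.9295 = 169.4 Wh/kg

169.4 Wh/kg


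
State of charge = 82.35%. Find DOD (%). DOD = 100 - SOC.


Complement of SOC: DOD = 100% - 82.35% = 17.65%

17.65%


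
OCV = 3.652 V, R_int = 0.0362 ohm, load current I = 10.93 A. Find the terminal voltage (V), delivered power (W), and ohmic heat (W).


Step 1: V_terminal = OCV - I*R = 3.652 - 10.93 * 0.0362 = 3.2563 V
Step 2: P_out = V_terminal * I = 3.2563 * 10.93 = 35.59 W
Step 3: Q = I^2 * R = 10.93^2 * 0.0362 = 4.325 W

V=3.2563 V, P=35.59 W, Q=4.325 W


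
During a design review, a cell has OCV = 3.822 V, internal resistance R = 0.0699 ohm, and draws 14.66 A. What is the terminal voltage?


IR drop = 14.66 * 0.0699 = 1.0247 V
V = 3.822 - 1.0247 = 2.797 V

2.797 V


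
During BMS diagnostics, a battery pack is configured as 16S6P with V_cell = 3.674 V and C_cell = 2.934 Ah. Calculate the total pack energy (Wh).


E = Ns * Vcell * Np * Ccell = 16 * 3.674 * 6 * 2.934 = 1035 Wh

1035 Wh


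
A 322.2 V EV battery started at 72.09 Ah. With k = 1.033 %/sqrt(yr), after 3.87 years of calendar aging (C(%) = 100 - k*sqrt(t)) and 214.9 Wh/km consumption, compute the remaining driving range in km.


Step 1: capacity retention = 100 - 1.033 * sqrt(3.87) = 100 - 1.033 * 1.9672 = 97.968%
Step 2: C_now = 72.09 * 97.968/100 = 70.625 Ah
Step 3: E_pack = V * C_now = 322.2 * 70.625 = 22755 Wh
Step 4: range = E_pack / consumption = 22755 / 214.9 = 105.9 km

105.9 km


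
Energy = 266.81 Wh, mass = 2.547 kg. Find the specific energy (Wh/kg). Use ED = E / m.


Specific energy = 266.81 Wh / 2.547 kg = 104.8 Wh/kg

104.8 Wh/kg


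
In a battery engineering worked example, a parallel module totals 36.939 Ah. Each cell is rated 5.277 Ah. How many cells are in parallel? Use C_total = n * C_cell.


n = C_total / C_cell = 36.939 / 5.277 = 7

7


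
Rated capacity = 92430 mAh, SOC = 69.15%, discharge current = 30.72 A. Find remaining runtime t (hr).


Convert: C_total = 92430 mAh = 92.43 Ah
Step 1: remaining = SOC/100 * C_total = 69.15/100 * 92.43 = 63.915 Ah
Step 2: t = remaining / I = 63.915 / 30.72 = 2.081 hr

2.081 hr


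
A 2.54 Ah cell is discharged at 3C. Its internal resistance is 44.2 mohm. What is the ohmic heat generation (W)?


Convert: R = 44.2 mohm = 0.0442 ohm
Step 1: I = C_rate * capacity = 3 * 2.54 = 7.62 A
Step 2: Q = I^2 * R = 7.62^2 * 0.0442 = 58.064 * 0.0442 = 2.566 W

2.566 W


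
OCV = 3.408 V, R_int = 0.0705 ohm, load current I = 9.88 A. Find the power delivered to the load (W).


Step 1: V_terminal = OCV - I*R = 3.408 - 9.88 * 0.0705 = 2.7115 V
Step 2: P_out = V_terminal * I = 2.7115 * 9.88 = 26.79 W

26.79 W


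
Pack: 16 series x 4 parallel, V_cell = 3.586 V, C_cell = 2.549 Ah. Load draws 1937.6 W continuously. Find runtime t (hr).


Step 1: E_pack = Ns * V_cell * Np * C_cell = 16 * 3.586 * 4 * 2.549 = 585.01 Wh
Step 2: t = E_pack / P = 585.01 / 1937.6 = 0.3019 hr

0.3019 hr


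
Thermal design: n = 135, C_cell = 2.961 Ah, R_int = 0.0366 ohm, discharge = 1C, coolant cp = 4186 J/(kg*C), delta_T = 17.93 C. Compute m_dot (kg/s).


Step 1: I = 1 * 2.961 = 2.961 A
Step 2: Q_cell = I^2 * R = 2.961^2 * 0.0366 = 0.32089 W
Step 3: Q_total = 135 * 0.32089 = 43.32 W
Step 4: m_dot = Q_total / (cp * dT) = 43.32 / (4186 * 17.93) = 5.772e-04 kg/s

5.772e-04 kg/s


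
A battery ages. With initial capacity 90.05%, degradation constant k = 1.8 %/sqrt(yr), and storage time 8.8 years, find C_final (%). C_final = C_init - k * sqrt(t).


sqrt(t) = sqrt(8.8) = 2.9665
C_final = 90.05 - 1.8 * 2.9665 = 84.71%

84.71%


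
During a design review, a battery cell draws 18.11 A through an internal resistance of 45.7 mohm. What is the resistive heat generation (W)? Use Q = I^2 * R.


Convert: R = 45.7 mohm = 0.0457 ohm
I^2 = 327.97
Q = 327.97 * 0.0457 = 14.99 W

14.99 W


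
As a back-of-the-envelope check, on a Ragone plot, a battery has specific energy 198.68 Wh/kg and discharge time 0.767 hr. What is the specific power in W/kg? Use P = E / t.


P_specific = E / t = 198.68 / 0.767 = 259.0 W/kg

259.0 W/kg


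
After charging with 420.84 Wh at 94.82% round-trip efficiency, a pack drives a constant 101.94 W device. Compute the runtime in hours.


Step 1: E_discharge = eta/100 * E_charge = 94.82/100 * 420.84 = 399.04 Wh
Step 2: t = E_discharge / P = 399.04 / 101.94 = 3.914 hr

3.914 hr


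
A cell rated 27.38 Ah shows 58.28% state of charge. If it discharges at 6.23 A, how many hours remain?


Step 1: remaining = SOC/100 * C_total = 58.28/100 * 27.38 = 15.957 Ah
Step 2: t = remaining / I = 15.957 / 6.23 = 2.561 hr

2.561 hr


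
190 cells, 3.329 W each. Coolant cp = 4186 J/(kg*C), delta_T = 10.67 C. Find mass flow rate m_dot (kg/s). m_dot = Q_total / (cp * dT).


Q_total = 190 * 3.329 = 632.51 W
m_dot = Q_total / (cp * dT) = 632.51 / (4186 * 10.67) = 0.01416 kg/s

0.01416 kg/s


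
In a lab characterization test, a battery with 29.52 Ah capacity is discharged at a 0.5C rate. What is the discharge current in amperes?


At 0.5C: I = 0.5 * 29.52 Ah = 14.76 A

14.76 A


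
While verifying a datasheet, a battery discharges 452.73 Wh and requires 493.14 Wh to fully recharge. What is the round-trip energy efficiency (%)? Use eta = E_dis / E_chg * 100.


eta_e = E_dis / E_chg * 100 = 452.73 / 493.14 * 100 = 91.81%

91.81%


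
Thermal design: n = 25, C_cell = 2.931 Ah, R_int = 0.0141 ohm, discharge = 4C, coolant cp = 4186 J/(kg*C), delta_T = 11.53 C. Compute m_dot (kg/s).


Step 1: I = 4 * 2.931 = 11.724 A
Step 2: Q_cell = I^2 * R = 11.724^2 * 0.0141 = 1.9381 W
Step 3: Q_total = 25 * 1.9381 = 48.453 W
Step 4: m_dot = Q_total / (cp * dT) = 48.453 / (4186 * 11.53) = 0.001004 kg/s

0.001004 kg/s


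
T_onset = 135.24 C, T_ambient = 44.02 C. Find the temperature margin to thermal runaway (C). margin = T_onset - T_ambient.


margin = T_onset - T_ambient = 135.24 - 44.02 = 91.22 C

91.22 C


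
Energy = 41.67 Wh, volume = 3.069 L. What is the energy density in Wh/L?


Volumetric ED = 41.67 Wh / 3.069 L = 13.58 Wh/L

13.58 Wh/L


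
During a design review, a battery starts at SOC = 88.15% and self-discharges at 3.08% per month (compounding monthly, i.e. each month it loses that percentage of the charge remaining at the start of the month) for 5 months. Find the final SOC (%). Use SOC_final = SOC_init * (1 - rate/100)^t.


decay = (1 - 3.08/100)^5 = 0.8552
SOC_final = 88.15 * 0.8552 = 75.39%

75.39%


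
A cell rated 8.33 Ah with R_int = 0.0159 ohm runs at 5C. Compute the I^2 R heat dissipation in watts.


Step 1: I = C_rate * capacity = 5 * 8.33 = 41.65 A
Step 2: Q = I^2 * R = 41.65^2 * 0.0159 = 1734.7 * 0.0159 = 27.58 W

27.58 W


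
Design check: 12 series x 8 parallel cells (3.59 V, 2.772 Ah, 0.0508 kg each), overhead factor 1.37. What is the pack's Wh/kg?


Step 1: V_pack = 12 * 3.59 = 43.08 V
Step 2: C_pack = 8 * 2.772 = 22.176 Ah
Step 3: E_pack = V_pack * C_pack = 43.08 * 22.176 = 955.34 Wh
Step 4: m_pack = 12 * 8 * 0.0508 * 1.37 = 6.6812 kg
Step 5: ED = E_pack / m_pack = 955.34 / 6.6812 = 143.0 Wh/kg

143.0 Wh/kg


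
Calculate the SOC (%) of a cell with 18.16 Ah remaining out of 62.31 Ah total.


SOC% = 18.16 / 62.31 * 100 = 29.14%

29.14%


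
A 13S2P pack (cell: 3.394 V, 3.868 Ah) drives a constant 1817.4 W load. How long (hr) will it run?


Step 1: E_pack = Ns * V_cell * Np * C_cell = 13 * 3.394 * 2 * 3.868 = 341.33 Wh
Step 2: t = E_pack / P = 341.33 / 1817.4 = 0.1878 hr

0.1878 hr


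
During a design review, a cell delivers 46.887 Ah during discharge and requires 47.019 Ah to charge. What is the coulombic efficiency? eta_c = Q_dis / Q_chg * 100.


eta_c = Q_dis / Q_chg * 100 = 46.887 / 47.019 * 100 = 99.72%

99.72%


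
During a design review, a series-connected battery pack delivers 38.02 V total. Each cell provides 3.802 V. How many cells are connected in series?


n = V_pack / V_cell = 38.02 / 3.802 = 10

10


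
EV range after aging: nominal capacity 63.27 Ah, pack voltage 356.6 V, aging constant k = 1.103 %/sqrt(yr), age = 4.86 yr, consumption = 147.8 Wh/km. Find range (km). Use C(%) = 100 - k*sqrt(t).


Step 1: capacity retention = 100 - 1.103 * sqrt(4.86) = 100 - 1.103 * 2.2045 = 97.568%
Step 2: C_now = 63.27 * 97.568/100 = 61.731 Ah
Step 3: E_pack = V * C_now = 356.6 * 61.731 = 22013 Wh
Step 4: range = E_pack / consumption = 22013 / 147.8 = 148.9 km

148.9 km


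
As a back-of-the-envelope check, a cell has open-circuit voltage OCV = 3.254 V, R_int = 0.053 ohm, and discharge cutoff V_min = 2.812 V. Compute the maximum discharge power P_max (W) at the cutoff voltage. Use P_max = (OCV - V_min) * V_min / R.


P_max = (OCV - V_min) * V_min / R = (3.254 - 2.812) * 2.812 / 0.053 = 0.442 * 2.812 / 0.053 = 23.45 W

23.45 W


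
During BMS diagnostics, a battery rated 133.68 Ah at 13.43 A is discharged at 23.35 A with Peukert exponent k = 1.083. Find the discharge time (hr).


t_rated = C / I_rated = 133.68 / 13.43 = 9.9538 hr
(I_rated/I)^k = (0.57516)^1.083 = 0.54935
t = t_rated * (I_rated/I)^k = 9.9538 * 0.54935 = 5.468 hr

5.468 hr


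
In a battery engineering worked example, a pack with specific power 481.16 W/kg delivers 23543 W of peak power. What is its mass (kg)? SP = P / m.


m = P / SP = 23543 / 481.16 = 48.93 kg

48.93 kg


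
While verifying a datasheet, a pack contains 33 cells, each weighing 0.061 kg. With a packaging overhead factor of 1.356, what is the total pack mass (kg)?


m_pack = n * m_cell * overhead = 33 * 0.061 * 1.356 = 2.730 kg

2.730 kg


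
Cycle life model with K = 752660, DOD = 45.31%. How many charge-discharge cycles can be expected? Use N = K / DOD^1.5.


Step 1: DOD^1.5 = 45.31^1.5 = 304.99
Step 2: N = 752660 / 304.99 = 2468 cycles

2468 cycles


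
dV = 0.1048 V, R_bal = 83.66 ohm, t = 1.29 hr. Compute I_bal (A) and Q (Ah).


I_bal = dV / R = 0.1048 / 83.66 = 0.0012527 A
Q = I_bal * t = 0.0012527 * 1.29 = 0.001616 Ah

I=0.0012527 A, Q=0.001616 Ah


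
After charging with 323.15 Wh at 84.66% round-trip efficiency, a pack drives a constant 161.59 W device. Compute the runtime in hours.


Step 1: E_discharge = eta/100 * E_charge = 84.66/100 * 323.15 = 273.58 Wh
Step 2: t = E_discharge / P = 273.58 / 161.59 = 1.693 hr

1.693 hr


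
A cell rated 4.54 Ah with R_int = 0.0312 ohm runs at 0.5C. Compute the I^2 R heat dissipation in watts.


Step 1: I = C_rate * capacity = 0.5 * 4.54 = 2.27 A
Step 2: Q = I^2 * R = 2.27^2 * 0.0312 = 5.1529 * 0.0312 = 0.1608 W

0.1608 W


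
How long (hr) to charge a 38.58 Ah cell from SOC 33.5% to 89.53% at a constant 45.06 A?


Step 1: dSOC = 89.53% - 33.5% = 56.03%
Step 2: delta_Ah = 38.58 * 56.03 / 100 = 21.616 Ah
Step 3: t = 21.616 / 45.06 = 0.4797 hr

0.4797 hr


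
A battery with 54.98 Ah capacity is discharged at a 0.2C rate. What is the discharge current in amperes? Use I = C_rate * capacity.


I = C_rate * capacity = 0.2 * 54.98 = 10.996 A

10.996 A


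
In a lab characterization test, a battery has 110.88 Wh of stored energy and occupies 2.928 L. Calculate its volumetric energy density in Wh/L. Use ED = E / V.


Volumetric ED = 110.88 Wh / 2.928 L = 37.87 Wh/L

37.87 Wh/L


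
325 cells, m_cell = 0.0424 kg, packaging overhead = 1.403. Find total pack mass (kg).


Cell mass sum = 325 * 0.0424 = 13.78 kg
With overhead 1.403: m_pack = 13.78 * 1.403 = 19.33 kg

19.33 kg


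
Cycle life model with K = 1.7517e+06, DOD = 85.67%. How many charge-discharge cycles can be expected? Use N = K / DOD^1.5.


Step 1: DOD^1.5 = 85.67^1.5 = 792.95
Step 2: N = 1.7517e+06 / 792.95 = 2209 cycles

2209 cycles


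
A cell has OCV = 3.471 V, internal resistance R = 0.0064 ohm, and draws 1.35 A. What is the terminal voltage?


IR drop = 1.35 * 0.0064 = 0.00864 V
V = 3.471 - 0.00864 = 3.462 V

3.462 V


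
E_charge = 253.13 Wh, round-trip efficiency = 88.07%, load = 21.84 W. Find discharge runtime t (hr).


Step 1: E_discharge = eta/100 * E_charge = 88.07/100 * 253.13 = 222.93 Wh
Step 2: t = E_discharge / P = 222.93 / 21.84 = 10.21 hr

10.21 hr


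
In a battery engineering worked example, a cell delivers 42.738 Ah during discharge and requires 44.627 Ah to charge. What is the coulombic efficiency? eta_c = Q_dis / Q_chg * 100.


eta_c = Q_dis / Q_chg * 100 = 42.738 / 44.627 * 100 = 95.77%

95.77%


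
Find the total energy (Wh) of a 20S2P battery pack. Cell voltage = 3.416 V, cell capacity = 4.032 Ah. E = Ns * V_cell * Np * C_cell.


V_pack = 20 * 3.416 = 68.32 V
C_pack = 2 * 4.032 = 8.064 Ah
E = V_pack * C_pack = 68.32 * 8.064 = 550.9 Wh

550.9 Wh


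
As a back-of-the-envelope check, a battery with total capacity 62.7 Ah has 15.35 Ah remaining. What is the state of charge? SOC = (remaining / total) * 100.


SOC% = 15.35 / 62.7 * 100 = 24.48%

24.48%


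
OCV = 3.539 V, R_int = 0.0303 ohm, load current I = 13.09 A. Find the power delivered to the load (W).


Step 1: V_terminal = OCV - I*R = 3.539 - 13.09 * 0.0303 = 3.1424 V
Step 2: P_out = V_terminal * I = 3.1424 * 13.09 = 41.13 W

41.13 W


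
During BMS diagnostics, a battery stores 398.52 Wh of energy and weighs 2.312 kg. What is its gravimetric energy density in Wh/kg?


ED = E / m = 398.52 / 2.312 = 172.4 Wh/kg

172.4 Wh/kg


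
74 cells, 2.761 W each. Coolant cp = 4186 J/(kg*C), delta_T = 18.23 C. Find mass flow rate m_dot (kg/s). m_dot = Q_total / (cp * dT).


Step 1: Total heat Q = 74 * 2.761 W = 204.31 W
Step 2: denom = cp * dT = 4186 * 18.23 = 76311
Step 3: m_dot = 204.31 / 76311 = 0.002677 kg/s

0.002677 kg/s


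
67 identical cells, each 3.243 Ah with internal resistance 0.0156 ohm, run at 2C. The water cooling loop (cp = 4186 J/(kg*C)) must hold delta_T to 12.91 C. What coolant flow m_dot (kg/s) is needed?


Step 1: I = 2 * 3.243 = 6.486 A
Step 2: Q_cell = I^2 * R = 6.486^2 * 0.0156 = 0.65626 W
Step 3: Q_total = 67 * 0.65626 = 43.969 W
Step 4: m_dot = Q_total / (cp * dT) = 43.969 / (4186 * 12.91) = 8.136e-04 kg/s

8.136e-04 kg/s


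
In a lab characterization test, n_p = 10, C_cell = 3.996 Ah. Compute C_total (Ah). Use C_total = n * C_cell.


Parallel capacities add: 10 * 3.996 Ah = 39.96 Ah

39.96 Ah


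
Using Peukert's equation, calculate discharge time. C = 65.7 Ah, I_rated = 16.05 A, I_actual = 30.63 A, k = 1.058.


Step 1: t_rated = C / I_rated = 65.7 / 16.05 = 4.0935 hr
Step 2: ratio = 16.05 / 30.63 = 0.524
Step 3: ratio^k = 0.524^1.058 = 0.50472
Step 4: t = t_rated * ratio^k = 4.0935 * 0.50472 = 2.066 hr

2.066 hr


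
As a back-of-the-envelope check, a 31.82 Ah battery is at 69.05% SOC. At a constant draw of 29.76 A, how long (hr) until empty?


Step 1: remaining = SOC/100 * C_total = 69.05/100 * 31.82 = 21.972 Ah
Step 2: t = remaining / I = 21.972 / 29.76 = 0.7383 hr

0.7383 hr


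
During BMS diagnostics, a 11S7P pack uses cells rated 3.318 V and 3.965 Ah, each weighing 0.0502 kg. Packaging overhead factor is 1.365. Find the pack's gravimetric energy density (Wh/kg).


Step 1: V_pack = 11 * 3.318 = 36.498 V
Step 2: C_pack = 7 * 3.965 = 27.755 Ah
Step 3: E_pack = V_pack * C_pack = 36.498 * 27.755 = 1013 Wh
Step 4: m_pack = 11 * 7 * 0.0502 * 1.365 = 5.2763 kg
Step 5: ED = E_pack / m_pack = 1013 / 5.2763 = 192.0 Wh/kg

192.0 Wh/kg


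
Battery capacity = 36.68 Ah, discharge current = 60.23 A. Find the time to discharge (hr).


Runtime = 36.68 Ah / 60.23 A = 0.6090 hr

0.6090 hr


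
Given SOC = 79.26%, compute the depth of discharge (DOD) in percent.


DOD = 100 - SOC = 100 - 79.26 = 20.74%

20.74%


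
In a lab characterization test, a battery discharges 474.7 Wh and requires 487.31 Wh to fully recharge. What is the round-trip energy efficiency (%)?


Round-trip efficiency = 474.7/487.31 * 100% = 97.41%

97.41%


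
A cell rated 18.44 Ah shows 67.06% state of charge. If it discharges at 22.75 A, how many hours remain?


Step 1: remaining = SOC/100 * C_total = 67.06/100 * 18.44 = 12.366 Ah
Step 2: t = remaining / I = 12.366 / 22.75 = 0.5436 hr

0.5436 hr


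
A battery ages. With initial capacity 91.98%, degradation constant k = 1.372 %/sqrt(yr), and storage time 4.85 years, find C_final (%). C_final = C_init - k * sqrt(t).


sqrt(t) = sqrt(4.85) = 2.2023
C_final = 91.98 - 1.372 * 2.2023 = 88.96%

88.96%


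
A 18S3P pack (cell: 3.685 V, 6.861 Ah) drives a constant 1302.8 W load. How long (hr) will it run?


Step 1: E_pack = Ns * V_cell * Np * C_cell = 18 * 3.685 * 3 * 6.861 = 1365.3 Wh
Step 2: t = E_pack / P = 1365.3 / 1302.8 = 1.048 hr

1.048 hr


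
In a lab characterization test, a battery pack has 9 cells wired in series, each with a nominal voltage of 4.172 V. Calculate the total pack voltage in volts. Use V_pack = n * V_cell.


Series voltages add: 9 * 4.172 V = 37.548 V

37.548 V


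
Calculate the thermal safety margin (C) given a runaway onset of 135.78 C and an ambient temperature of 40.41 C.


margin = T_onset - T_ambient = 135.78 - 40.41 = 95.37 C

95.37 C


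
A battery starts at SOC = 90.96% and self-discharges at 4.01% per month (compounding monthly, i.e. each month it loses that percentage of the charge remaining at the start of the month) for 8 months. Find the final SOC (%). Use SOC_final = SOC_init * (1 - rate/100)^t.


Monthly retention factor = 1 - 4.01/100 = 0.9599
Over 8 months: factor^8 = 0.72079
SOC_final = 90.96 * 0.72079 = 65.56%

65.56%


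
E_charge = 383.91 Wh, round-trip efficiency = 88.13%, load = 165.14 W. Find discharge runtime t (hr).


Step 1: E_discharge = eta/100 * E_charge = 88.13/100 * 383.91 = 338.34 Wh
Step 2: t = E_discharge / P = 338.34 / 165.14 = 2.049 hr

2.049 hr


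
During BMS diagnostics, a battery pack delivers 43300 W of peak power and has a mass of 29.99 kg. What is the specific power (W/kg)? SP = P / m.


SP = P / m = 43300 / 29.99 = 1444 W/kg

1444 W/kg


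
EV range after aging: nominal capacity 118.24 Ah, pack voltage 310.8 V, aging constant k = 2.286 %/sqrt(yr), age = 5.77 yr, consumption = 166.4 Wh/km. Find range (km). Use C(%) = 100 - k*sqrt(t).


Step 1: capacity retention = 100 - 2.286 * sqrt(5.77) = 100 - 2.286 * 2.4021 = 94.509%
Step 2: C_now = 118.24 * 94.509/100 = 111.75 Ah
Step 3: E_pack = V * C_now = 310.8 * 111.75 = 34732 Wh
Step 4: range = E_pack / consumption = 34732 / 166.4 = 208.7 km

208.7 km


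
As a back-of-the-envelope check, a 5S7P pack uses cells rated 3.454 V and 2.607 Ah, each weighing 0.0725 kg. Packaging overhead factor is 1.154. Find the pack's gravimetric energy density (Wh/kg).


Step 1: V_pack = 5 * 3.454 = 17.27 V
Step 2: C_pack = 7 * 2.607 = 18.249 Ah
Step 3: E_pack = V_pack * C_pack = 17.27 * 18.249 = 315.16 Wh
Step 4: m_pack = 5 * 7 * 0.0725 * 1.154 = 2.9283 kg
Step 5: ED = E_pack / m_pack = 315.16 / 2.9283 = 107.6 Wh/kg

107.6 Wh/kg


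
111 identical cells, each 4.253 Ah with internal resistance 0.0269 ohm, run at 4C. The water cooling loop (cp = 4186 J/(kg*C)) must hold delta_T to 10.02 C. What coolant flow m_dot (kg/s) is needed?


Step 1: I = 4 * 4.253 = 17.012 A
Step 2: Q_cell = I^2 * R = 17.012^2 * 0.0269 = 7.7851 W
Step 3: Q_total = 111 * 7.7851 = 864.15 W
Step 4: m_dot = Q_total / (cp * dT) = 864.15 / (4186 * 10.02) = 0.02060 kg/s

0.02060 kg/s


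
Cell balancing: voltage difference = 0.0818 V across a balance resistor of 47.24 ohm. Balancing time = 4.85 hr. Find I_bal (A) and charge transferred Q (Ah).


First, Ohm's law: I_bal = 0.0818 V / 47.24 ohm = 0.0017316 A
Then Q = I * t = 0.0017316 A * 4.85 hr = 0.008398 Ah

I=0.0017316 A, Q=0.008398 Ah


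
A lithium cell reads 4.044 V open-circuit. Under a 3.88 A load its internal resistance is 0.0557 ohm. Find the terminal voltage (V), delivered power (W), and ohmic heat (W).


Step 1: V_terminal = OCV - I*R = 4.044 - 3.88 * 0.0557 = 3.8279 V
Step 2: P_out = V_terminal * I = 3.8279 * 3.88 = 14.85 W
Step 3: Q = I^2 * R = 3.88^2 * 0.0557 = 0.8385 W

V=3.8279 V, P=14.85 W, Q=0.8385 W


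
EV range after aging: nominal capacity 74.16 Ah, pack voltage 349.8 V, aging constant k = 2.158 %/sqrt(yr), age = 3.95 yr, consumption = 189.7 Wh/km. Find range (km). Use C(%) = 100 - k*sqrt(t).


Step 1: capacity retention = 100 - 2.158 * sqrt(3.95) = 100 - 2.158 * 1.9875 = 95.711%
Step 2: C_now = 74.16 * 95.711/100 = 70.979 Ah
Step 3: E_pack = V * C_now = 349.8 * 70.979 = 24828 Wh
Step 4: range = E_pack / consumption = 24828 / 189.7 = 130.9 km

130.9 km


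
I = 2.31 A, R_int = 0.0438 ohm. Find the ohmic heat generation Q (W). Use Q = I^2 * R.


I^2 = 5.3361
Q = 5.3361 * 0.0438 = 0.2337 W

0.2337 W


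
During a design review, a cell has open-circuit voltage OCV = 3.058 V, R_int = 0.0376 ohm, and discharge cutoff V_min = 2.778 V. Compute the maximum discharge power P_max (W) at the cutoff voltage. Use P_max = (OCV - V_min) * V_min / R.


P_max = (OCV - V_min) * V_min / R = (3.058 - 2.778) * 2.778 / 0.0376 = 0.28 * 2.778 / 0.0376 = 20.69 W

20.69 W


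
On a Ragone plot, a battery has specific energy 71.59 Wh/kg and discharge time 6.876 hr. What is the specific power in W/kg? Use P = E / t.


Specific power = 71.59 Wh/kg / 6.876 hr = 10.41 W/kg

10.41 W/kg


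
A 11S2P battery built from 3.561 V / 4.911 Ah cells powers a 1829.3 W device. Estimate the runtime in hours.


Step 1: E_pack = Ns * V_cell * Np * C_cell = 11 * 3.561 * 2 * 4.911 = 384.74 Wh
Step 2: t = E_pack / P = 384.74 / 1829.3 = 0.2103 hr

0.2103 hr


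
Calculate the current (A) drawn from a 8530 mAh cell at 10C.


Convert: capacity = 8530 mAh = 8.53 Ah
At 10C: I = 10 * 8.53 Ah = 85.3 A

85.3 A


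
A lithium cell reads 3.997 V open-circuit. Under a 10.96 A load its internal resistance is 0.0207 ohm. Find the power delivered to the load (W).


Step 1: V_terminal = OCV - I*R = 3.997 - 10.96 * 0.0207 = 3.7701 V
Step 2: P_out = V_terminal * I = 3.7701 * 10.96 = 41.32 W

41.32 W


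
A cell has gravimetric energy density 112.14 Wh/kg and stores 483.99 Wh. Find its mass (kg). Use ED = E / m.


m = E / ED = 483.99 / 112.14 = 4.316 kg

4.316 kg


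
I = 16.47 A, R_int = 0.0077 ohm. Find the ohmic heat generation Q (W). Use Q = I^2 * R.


Q = I^2 * R = 16.47^2 * 0.0077 = 2.089 W

2.089 W


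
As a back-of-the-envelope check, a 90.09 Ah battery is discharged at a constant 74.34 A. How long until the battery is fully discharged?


Runtime = 90.09 Ah / 74.34 A = 1.212 hr

1.212 hr


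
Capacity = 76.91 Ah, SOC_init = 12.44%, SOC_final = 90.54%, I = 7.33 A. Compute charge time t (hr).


delta_Ah = 76.91 * (90.54 - 12.44) / 100 = 60.067 Ah
t = delta_Ah / I = 60.067 / 7.33 = 8.195 hr

8.195 hr


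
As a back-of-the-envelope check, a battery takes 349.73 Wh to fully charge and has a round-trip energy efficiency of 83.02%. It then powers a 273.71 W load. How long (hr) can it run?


Step 1: E_discharge = eta/100 * E_charge = 83.02/100 * 349.73 = 290.35 Wh
Step 2: t = E_discharge / P = 290.35 / 273.71 = 1.061 hr

1.061 hr


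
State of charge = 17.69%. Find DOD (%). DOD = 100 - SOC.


DOD = 100 - SOC = 100 - 17.69 = 82.31%

82.31%


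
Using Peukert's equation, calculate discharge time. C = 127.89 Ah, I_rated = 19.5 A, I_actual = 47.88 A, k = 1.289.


Step 1: t_rated = C / I_rated = 127.89 / 19.5 = 6.5585 hr
Step 2: ratio = 19.5 / 47.88 = 0.40727
Step 3: ratio^k = 0.40727^1.289 = 0.31415
Step 4: t = t_rated * ratio^k = 6.5585 * 0.31415 = 2.060 hr

2.060 hr
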